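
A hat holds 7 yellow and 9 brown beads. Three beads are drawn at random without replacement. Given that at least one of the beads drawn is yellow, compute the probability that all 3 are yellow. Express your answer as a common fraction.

P(all 3 yellow) = C(7,3)/C(16,3) = 1/16; P(at least one yellow) = 1 − C(9,3)/C(16,3) = 17/20.
Since 'all 3 yellow' ⊆ 'at least one yellow', P(all 3 | at least one) = 1/16 / 17/20 = 5/68 ≈ 0.0735.

5/68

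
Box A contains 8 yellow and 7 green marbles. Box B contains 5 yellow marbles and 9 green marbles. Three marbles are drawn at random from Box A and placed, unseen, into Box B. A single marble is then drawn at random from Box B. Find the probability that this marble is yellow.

Condition on how many of the transferred marbles are yellow (from Box A: 8 yellow of 15; then Box B has 17 total).
  0 yellow: C(8,0)C(7,3)/C(15,3) = 1/13; then P = 5/17
  1 yellow: C(8,1)C(7,2)/C(15,3) = 24/65; then P = 6/17
  2 yellow: C(8,2)C(7,1)/C(15,3) = 28/65; then P = 7/17
  3 yellow: C(8,3)C(7,0)/C(15,3) = 8/65; then P = 8/17
P(yellow from Box B) = 33/85 ≈ 0.3882.

33/85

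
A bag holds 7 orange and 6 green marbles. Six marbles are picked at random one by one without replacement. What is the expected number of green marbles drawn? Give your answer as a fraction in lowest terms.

By linearity of expectation, E[X] = Σ P(draw i is green); by symmetry each draw (even without replacement) has P(green) = 6/13.
E[X] = 6 · 6/13 = 36/13 ≈ 2.7692.

36/13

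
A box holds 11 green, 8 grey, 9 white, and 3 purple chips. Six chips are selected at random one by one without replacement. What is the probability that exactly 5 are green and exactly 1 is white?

Unordered draws without replacement: count favorable combinations over C(31,6).
Favorable = C(11,5) · C(8,0) · C(9,1) · C(3,0) = 4158; total = C(31,6) = 736281.
P = 4158/736281 = 66/11687 ≈ 0.0056.

66/11687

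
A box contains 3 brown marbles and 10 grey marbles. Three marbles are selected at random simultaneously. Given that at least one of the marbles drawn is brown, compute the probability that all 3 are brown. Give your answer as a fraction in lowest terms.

P(all 3 brown) = C(3,3)/C(13,3) = 1/286; P(at least one brown) = 1 − C(10,3)/C(13,3) = 83/143.
Since 'all 3 brown' ⊆ 'at least one brown', P(all 3 | at least one) = 1/286 / 83/143 = 1/166 ≈ 0.0060.

1/166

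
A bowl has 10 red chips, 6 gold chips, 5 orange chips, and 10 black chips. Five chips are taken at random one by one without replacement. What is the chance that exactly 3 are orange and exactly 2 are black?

50/18879

Unordered draws without replacement: count favorable combinations over C(31,5).
Favorable = C(10,0) · C(6,0) · C(5,3) · C(10,2) = 450; total = C(31,5) = 169911.
P = 450/169911 = 50/18879 ≈ 0.0026.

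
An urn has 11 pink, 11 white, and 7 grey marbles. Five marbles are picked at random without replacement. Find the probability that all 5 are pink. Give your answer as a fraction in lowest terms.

22/5655

Unordered draws without replacement: count favorable combinations over C(29,5).
Favorable = C(11,5) · C(11,0) · C(7,0) = 462; total = C(29,5) = 118755.
P = 462/118755 = 22/5655 ≈ 0.0039.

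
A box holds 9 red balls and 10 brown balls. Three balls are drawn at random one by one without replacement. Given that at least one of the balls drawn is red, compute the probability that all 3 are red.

28/283

P(all 3 red) = C(9,3)/C(19,3) = 28/323; P(at least one red) = 1 − C(10,3)/C(19,3) = 283/323.
Since 'all 3 red' ⊆ 'at least one red', P(all 3 | at least one) = 28/323 / 283/323 = 28/283 ≈ 0.0989.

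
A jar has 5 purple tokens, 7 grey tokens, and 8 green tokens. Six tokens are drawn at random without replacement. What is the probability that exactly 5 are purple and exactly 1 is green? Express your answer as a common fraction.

Unordered draws without replacement: count favorable combinations over C(20,6).
Favorable = C(5,5) · C(7,0) · C(8,1) = 8; total = C(20,6) = 38760.
P = 8/38760 = 1/4845 ≈ 0.0002.

1/4845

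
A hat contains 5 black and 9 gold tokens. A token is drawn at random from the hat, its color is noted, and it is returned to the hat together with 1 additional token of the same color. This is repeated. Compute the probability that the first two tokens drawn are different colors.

Either black then gold, or gold then black; after the first draw the total is 15.
P = (5/14)·(9/15) + (9/14)·(5/15) = 3/7 ≈ 0.4286.

3/7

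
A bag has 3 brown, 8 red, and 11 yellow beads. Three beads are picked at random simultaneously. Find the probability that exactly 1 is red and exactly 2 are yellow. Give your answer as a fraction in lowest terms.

2/7

Unordered draws without replacement: count favorable combinations over C(22,3).
Favorable = C(3,0) · C(8,1) · C(11,2) = 440; total = C(22,3) = 1540.
P = 440/1540 = 2/7 ≈ 0.2857.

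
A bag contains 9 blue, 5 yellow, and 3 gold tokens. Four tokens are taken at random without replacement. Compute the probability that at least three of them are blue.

57/170

Sum the hypergeometric tail for j = 3,…,4 blue tokens.
Favorable = C(9,3)·C(8,1) + C(9,4)·C(8,0) = 798; total = C(17,4) = 2380.
P = 798/2380 = 57/170 ≈ 0.3353.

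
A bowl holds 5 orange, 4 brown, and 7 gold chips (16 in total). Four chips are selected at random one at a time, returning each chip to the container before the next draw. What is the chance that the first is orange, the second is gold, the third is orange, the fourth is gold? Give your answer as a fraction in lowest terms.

1225/65536

Multiply the conditional probability of each draw in order, with replacement (the composition resets each draw).
P = (5/16) · (7/16) · (5/16) · (7/16) = 1225/65536 ≈ 0.0187.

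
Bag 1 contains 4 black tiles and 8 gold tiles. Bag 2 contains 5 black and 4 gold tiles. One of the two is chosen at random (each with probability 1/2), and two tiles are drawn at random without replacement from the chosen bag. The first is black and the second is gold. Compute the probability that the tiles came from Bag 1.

48/103

P(E | Bag 1) = 8/33; P(E | Bag 2) = 5/18.
P(E) = 1/2·8/33 + 1/2·5/18 = 103/396.
By Bayes' rule, P(Bag 1 | E) = 4/33 / 103/396 = 48/103 ≈ 0.4660.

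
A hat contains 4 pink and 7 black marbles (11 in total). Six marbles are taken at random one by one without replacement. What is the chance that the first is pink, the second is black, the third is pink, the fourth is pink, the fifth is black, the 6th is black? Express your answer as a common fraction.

Multiply the conditional probability of each draw in order, without replacement, so each draw removes one from its color and from the total.
P = (4/11) · (7/10) · (3/9) · (2/8) · (6/7) · (5/6) = 1/66 ≈ 0.0152.

1/66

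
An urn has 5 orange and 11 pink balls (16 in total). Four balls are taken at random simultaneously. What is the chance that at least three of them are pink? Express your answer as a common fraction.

33/52

Sum the hypergeometric tail for j = 3,…,4 pink balls.
Favorable = C(11,3)·C(5,1) + C(11,4)·C(5,0) = 1155; total = C(16,4) = 1820.
P = 1155/1820 = 33/52 ≈ 0.6346.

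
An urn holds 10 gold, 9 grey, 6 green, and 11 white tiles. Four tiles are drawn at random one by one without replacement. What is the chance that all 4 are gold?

2/561

Unordered draws without replacement: count favorable combinations over C(36,4).
Favorable = C(10,4) · C(9,0) · C(6,0) · C(11,0) = 210; total = C(36,4) = 58905.
P = 210/58905 = 2/561 ≈ 0.0036.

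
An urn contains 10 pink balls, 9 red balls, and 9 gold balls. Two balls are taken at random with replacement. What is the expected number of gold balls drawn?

9/14

By linearity of expectation, E[X] = Σ P(draw i is gold); each independent draw has P(gold) = 9/28.
E[X] = 2 · 9/28 = 9/14 ≈ 0.6429.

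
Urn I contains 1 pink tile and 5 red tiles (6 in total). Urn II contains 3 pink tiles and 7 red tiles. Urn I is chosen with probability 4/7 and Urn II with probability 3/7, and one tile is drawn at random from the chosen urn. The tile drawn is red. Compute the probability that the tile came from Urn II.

63/163

P(red | Urn I) = 5/6; P(red | Urn II) = 7/10.
P(red) = 4/7·5/6 + 3/7·7/10 = 163/210.
By Bayes' rule, P(Urn II | red) = 3/10 / 163/210 = 63/163 ≈ 0.3865.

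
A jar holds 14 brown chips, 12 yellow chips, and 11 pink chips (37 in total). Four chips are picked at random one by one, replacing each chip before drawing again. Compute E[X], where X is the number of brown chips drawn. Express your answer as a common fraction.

56/37

By linearity of expectation, E[X] = Σ P(draw i is brown); each independent draw has P(brown) = 14/37.
E[X] = 4 · 14/37 = 56/37 ≈ 1.5135.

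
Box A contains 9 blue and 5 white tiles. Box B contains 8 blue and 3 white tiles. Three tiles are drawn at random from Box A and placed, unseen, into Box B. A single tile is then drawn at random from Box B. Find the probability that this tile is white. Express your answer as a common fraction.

Condition on how many of the transferred tiles are white (from Box A: 5 white of 14; then Box B has 14 total).
  0 white: C(5,0)C(9,3)/C(14,3) = 3/13; then P = 3/14
  1 white: C(5,1)C(9,2)/C(14,3) = 45/91; then P = 4/14
  2 white: C(5,2)C(9,1)/C(14,3) = 45/182; then P = 5/14
  3 white: C(5,3)C(9,0)/C(14,3) = 5/182; then P = 6/14
P(white from Box B) = 57/196 ≈ 0.2908.

57/196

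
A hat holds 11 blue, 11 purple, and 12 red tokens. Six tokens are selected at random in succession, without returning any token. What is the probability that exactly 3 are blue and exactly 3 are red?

825/30566

Unordered draws without replacement: count favorable combinations over C(34,6).
Favorable = C(11,3) · C(11,0) · C(12,3) = 36300; total = C(34,6) = 1344904.
P = 36300/1344904 = 825/30566 ≈ 0.0270.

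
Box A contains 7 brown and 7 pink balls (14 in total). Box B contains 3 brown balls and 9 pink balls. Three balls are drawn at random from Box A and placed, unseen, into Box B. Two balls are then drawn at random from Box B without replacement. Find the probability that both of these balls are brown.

Condition on how many of the transferred balls are brown (from Box A: 7 brown of 14; then Box B has 15 total).
  0 brown: C(7,0)C(7,3)/C(14,3) = 5/52; then P = C(3,2)/C(15,2) = 1/35
  1 brown: C(7,1)C(7,2)/C(14,3) = 21/52; then P = C(4,2)/C(15,2) = 2/35
  2 brown: C(7,2)C(7,1)/C(14,3) = 21/52; then P = C(5,2)/C(15,2) = 2/21
  3 brown: C(7,3)C(7,0)/C(14,3) = 5/52; then P = C(6,2)/C(15,2) = 1/7
P(both brown) = 71/910 ≈ 0.0780.

71/910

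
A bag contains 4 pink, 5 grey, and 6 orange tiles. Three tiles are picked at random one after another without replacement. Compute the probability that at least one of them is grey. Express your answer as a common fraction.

Use the complement: P(at least one grey) = 1 − P(no grey).
P(none) = C(10,3)/C(15,3) = 120/455.
So P = 1 − 120/455 = 67/91 ≈ 0.7363.

67/91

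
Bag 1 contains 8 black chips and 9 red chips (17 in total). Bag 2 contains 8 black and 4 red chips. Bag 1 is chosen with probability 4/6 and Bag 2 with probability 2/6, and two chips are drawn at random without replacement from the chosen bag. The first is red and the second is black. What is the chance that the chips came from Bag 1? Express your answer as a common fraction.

297/433

P(E | Bag 1) = 9/34; P(E | Bag 2) = 8/33.
P(E) = 2/3·9/34 + 1/3·8/33 = 433/1683.
By Bayes' rule, P(Bag 1 | E) = 3/17 / 433/1683 = 297/433 ≈ 0.6859.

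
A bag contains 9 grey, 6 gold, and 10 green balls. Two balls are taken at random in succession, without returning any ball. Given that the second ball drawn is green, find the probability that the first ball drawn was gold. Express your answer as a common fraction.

1/4

P(first=gold and the second ball drawn is green) = (6/25)·(10/24) = 1/10.
P(the second ball drawn is green) = Σ over first color = 3/20 + 1/10 + 3/20 = 2/5.
By Bayes, P(first=gold | the second ball drawn is green) = 1/10 / 2/5 = 1/4 ≈ 0.2500.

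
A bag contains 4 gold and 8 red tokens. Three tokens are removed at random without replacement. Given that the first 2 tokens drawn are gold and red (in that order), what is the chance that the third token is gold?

After removing 1 gold, 1 red, the bag has 3 gold out of 10 remaining.
P(third is gold | given) = 3/10 ≈ 0.3000.

3/10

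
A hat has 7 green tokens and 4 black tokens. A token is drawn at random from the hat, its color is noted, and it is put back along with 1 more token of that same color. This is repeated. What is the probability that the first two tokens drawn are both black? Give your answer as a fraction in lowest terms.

5/33

After a black draw the hat holds 5 black out of 12.
P = (4/11)·(5/12) = 5/33 ≈ 0.1515.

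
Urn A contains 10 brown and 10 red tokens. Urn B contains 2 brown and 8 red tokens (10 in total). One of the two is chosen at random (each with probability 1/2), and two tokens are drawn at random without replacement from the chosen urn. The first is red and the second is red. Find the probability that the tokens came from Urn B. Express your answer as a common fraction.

P(E | Urn A) = 9/38; P(E | Urn B) = 28/45.
P(E) = 1/2·9/38 + 1/2·28/45 = 1469/3420.
By Bayes' rule, P(Urn B | E) = 14/45 / 1469/3420 = 1064/1469 ≈ 0.7243.

1064/1469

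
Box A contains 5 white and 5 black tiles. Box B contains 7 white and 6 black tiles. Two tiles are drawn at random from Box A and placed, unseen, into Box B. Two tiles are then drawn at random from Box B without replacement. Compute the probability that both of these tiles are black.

Condition on how many of the transferred tiles are black (from Box A: 5 black of 10; then Box B has 15 total).
  0 black: C(5,0)C(5,2)/C(10,2) = 2/9; then P = C(6,2)/C(15,2) = 1/7
  1 black: C(5,1)C(5,1)/C(10,2) = 5/9; then P = C(7,2)/C(15,2) = 1/5
  2 black: C(5,2)C(5,0)/C(10,2) = 2/9; then P = C(8,2)/C(15,2) = 4/15
P(both black) = 191/945 ≈ 0.2021.

191/945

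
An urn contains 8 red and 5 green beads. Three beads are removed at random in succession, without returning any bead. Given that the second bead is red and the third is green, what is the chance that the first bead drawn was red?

P(first=red and the second bead is red and the third is green) = (8/13)·(7/12)·(5/11) = 70/429.
P(E) = Σ over first color = 70/429 + 40/429 = 10/39.
By Bayes, P(first=red | E) = 70/429 / 10/39 = 7/11 ≈ 0.6364.

7/11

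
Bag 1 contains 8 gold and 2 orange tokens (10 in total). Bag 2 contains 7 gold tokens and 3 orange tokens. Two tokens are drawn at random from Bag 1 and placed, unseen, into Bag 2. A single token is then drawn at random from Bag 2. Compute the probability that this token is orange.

Condition on how many of the transferred tokens are orange (from Bag 1: 2 orange of 10; then Bag 2 has 12 total).
  0 orange: C(2,0)C(8,2)/C(10,2) = 28/45; then P = 3/12
  1 orange: C(2,1)C(8,1)/C(10,2) = 16/45; then P = 4/12
  2 orange: C(2,2)C(8,0)/C(10,2) = 1/45; then P = 5/12
P(orange from Bag 2) = 17/60 ≈ 0.2833.

17/60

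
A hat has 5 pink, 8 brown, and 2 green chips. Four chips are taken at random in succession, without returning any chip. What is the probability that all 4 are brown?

Multiply the conditional probability of each draw in order, without replacement, so each draw removes one from its color and from the total.
P = (8/15) · (7/14) · (6/13) · (5/12) = 2/39 ≈ 0.0513.

2/39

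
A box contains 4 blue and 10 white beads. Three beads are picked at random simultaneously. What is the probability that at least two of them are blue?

16/91

Sum the hypergeometric tail for j = 2,…,3 blue beads.
Favorable = C(4,2)·C(10,1) + C(4,3)·C(10,0) = 64; total = C(14,3) = 364.
P = 64/364 = 16/91 ≈ 0.1758.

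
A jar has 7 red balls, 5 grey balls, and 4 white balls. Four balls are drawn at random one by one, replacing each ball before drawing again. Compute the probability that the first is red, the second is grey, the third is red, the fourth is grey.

Multiply the conditional probability of each draw in order, with replacement (the composition resets each draw).
P = (7/16) · (5/16) · (7/16) · (5/16) = 1225/65536 ≈ 0.0187.

1225/65536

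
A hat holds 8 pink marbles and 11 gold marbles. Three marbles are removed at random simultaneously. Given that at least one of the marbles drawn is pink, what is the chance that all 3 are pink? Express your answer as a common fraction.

P(all 3 pink) = C(8,3)/C(19,3) = 56/969; P(at least one pink) = 1 − C(11,3)/C(19,3) = 268/323.
Since 'all 3 pink' ⊆ 'at least one pink', P(all 3 | at least one) = 56/969 / 268/323 = 14/201 ≈ 0.0697.

14/201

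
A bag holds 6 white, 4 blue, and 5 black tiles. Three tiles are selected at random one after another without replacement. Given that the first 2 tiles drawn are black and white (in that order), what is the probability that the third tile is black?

4/13

After removing 1 white, 1 black, the bag has 4 black out of 13 remaining.
P(third is black | given) = 4/13 ≈ 0.3077.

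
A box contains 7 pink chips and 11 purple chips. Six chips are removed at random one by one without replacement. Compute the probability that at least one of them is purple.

Use the complement: P(at least one purple) = 1 − P(no purple).
P(none) = C(7,6)/C(18,6) = 7/18564.
So P = 1 − 7/18564 = 2651/2652 ≈ 0.9996.

2651/2652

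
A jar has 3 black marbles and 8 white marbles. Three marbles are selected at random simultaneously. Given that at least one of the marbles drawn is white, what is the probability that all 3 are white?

P(all 3 white) = C(8,3)/C(11,3) = 56/165; P(at least one white) = 1 − C(3,3)/C(11,3) = 164/165.
Since 'all 3 white' ⊆ 'at least one white', P(all 3 | at least one) = 56/165 / 164/165 = 14/41 ≈ 0.3415.

14/41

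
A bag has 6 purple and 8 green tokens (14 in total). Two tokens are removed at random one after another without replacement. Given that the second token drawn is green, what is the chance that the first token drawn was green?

7/13

P(first=green and the second token drawn is green) = (8/14)·(7/13) = 4/13.
P(the second token drawn is green) = Σ over first color = 24/91 + 4/13 = 4/7.
By Bayes, P(first=green | the second token drawn is green) = 4/13 / 4/7 = 7/13 ≈ 0.5385.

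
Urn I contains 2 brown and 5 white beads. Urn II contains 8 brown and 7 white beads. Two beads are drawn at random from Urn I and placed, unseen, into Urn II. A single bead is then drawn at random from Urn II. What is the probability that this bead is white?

59/119

Condition on how many of the transferred beads are white (from Urn I: 5 white of 7; then Urn II has 17 total).
  0 white: C(5,0)C(2,2)/C(7,2) = 1/21; then P = 7/17
  1 white: C(5,1)C(2,1)/C(7,2) = 10/21; then P = 8/17
  2 white: C(5,2)C(2,0)/C(7,2) = 10/21; then P = 9/17
P(white from Urn II) = 59/119 ≈ 0.4958.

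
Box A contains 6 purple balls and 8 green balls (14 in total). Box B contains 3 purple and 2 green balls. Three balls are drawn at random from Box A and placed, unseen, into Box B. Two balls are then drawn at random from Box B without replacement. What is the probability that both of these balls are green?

487/2548

Condition on how many of the transferred balls are green (from Box A: 8 green of 14; then Box B has 8 total).
  0 green: C(8,0)C(6,3)/C(14,3) = 5/91; then P = C(2,2)/C(8,2) = 1/28
  1 green: C(8,1)C(6,2)/C(14,3) = 30/91; then P = C(3,2)/C(8,2) = 3/28
  2 green: C(8,2)C(6,1)/C(14,3) = 6/13; then P = C(4,2)/C(8,2) = 3/14
  3 green: C(8,3)C(6,0)/C(14,3) = 2/13; then P = C(5,2)/C(8,2) = 5/14
P(both green) = 487/2548 ≈ 0.1911.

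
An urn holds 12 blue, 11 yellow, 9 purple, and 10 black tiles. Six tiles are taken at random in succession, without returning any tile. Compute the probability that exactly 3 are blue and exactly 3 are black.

13200/2622893

Unordered draws without replacement: count favorable combinations over C(42,6).
Favorable = C(12,3) · C(11,0) · C(9,0) · C(10,3) = 26400; total = C(42,6) = 5245786.
P = 26400/5245786 = 13200/2622893 ≈ 0.0050.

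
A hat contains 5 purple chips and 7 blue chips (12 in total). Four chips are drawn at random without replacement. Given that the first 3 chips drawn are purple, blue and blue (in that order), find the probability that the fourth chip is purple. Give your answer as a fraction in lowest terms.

4/9

After removing 1 purple, 2 blue, the hat has 4 purple out of 9 remaining.
P(fourth is purple | given) = 4/9 ≈ 0.4444.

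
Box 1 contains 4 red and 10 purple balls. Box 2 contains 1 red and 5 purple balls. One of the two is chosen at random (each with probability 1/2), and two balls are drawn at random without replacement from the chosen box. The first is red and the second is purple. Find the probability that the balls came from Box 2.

91/211

P(E | Box 1) = 20/91; P(E | Box 2) = 1/6.
P(E) = 1/2·20/91 + 1/2·1/6 = 211/1092.
By Bayes' rule, P(Box 2 | E) = 1/12 / 211/1092 = 91/211 ≈ 0.4313.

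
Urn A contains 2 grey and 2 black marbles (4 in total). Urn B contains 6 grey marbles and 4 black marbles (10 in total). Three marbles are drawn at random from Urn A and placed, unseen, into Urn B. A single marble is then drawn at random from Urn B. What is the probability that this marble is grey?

15/26

Condition on how many of the transferred marbles are grey (from Urn A: 2 grey of 4; then Urn B has 13 total).
  1 grey: C(2,1)C(2,2)/C(4,3) = 1/2; then P = 7/13
  2 grey: C(2,2)C(2,1)/C(4,3) = 1/2; then P = 8/13
P(grey from Urn B) = 15/26 ≈ 0.5769.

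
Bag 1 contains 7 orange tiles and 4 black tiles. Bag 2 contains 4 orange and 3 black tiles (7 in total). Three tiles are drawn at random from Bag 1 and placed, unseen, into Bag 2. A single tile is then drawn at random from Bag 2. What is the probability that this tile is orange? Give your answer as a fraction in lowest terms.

Condition on how many of the transferred tiles are orange (from Bag 1: 7 orange of 11; then Bag 2 has 10 total).
  0 orange: C(7,0)C(4,3)/C(11,3) = 4/165; then P = 4/10
  1 orange: C(7,1)C(4,2)/C(11,3) = 14/55; then P = 5/10
  2 orange: C(7,2)C(4,1)/C(11,3) = 28/55; then P = 6/10
  3 orange: C(7,3)C(4,0)/C(11,3) = 7/33; then P = 7/10
P(orange from Bag 2) = 13/22 ≈ 0.5909.

13/22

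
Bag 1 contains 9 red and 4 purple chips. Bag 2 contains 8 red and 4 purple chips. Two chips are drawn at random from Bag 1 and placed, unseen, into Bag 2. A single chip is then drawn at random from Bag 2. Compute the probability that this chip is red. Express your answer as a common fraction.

61/91

Condition on how many of the transferred chips are red (from Bag 1: 9 red of 13; then Bag 2 has 14 total).
  0 red: C(9,0)C(4,2)/C(13,2) = 1/13; then P = 8/14
  1 red: C(9,1)C(4,1)/C(13,2) = 6/13; then P = 9/14
  2 red: C(9,2)C(4,0)/C(13,2) = 6/13; then P = 10/14
P(red from Bag 2) = 61/91 ≈ 0.6703.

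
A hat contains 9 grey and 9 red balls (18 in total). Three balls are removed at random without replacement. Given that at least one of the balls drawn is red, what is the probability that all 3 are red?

P(all 3 red) = C(9,3)/C(18,3) = 7/68; P(at least one red) = 1 − C(9,3)/C(18,3) = 61/68.
Since 'all 3 red' ⊆ 'at least one red', P(all 3 | at least one) = 7/68 / 61/68 = 7/61 ≈ 0.1148.

7/61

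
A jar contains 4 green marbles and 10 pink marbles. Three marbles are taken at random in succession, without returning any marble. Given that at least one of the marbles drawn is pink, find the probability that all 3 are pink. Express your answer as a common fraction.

1/3

P(all 3 pink) = C(10,3)/C(14,3) = 30/91; P(at least one pink) = 1 − C(4,3)/C(14,3) = 90/91.
Since 'all 3 pink' ⊆ 'at least one pink', P(all 3 | at least one) = 30/91 / 90/91 = 1/3 ≈ 0.3333.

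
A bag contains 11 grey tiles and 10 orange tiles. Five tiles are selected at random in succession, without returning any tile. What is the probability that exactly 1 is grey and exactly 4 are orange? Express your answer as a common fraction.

110/969

Unordered draws without replacement: count favorable combinations over C(21,5).
Favorable = C(11,1) · C(10,4) = 2310; total = C(21,5) = 20349.
P = 2310/20349 = 110/969 ≈ 0.1135.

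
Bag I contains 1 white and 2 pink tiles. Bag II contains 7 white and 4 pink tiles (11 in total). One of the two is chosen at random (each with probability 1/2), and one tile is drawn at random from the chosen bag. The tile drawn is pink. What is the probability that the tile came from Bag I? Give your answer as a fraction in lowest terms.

P(pink | Bag I) = 2/3; P(pink | Bag II) = 4/11.
P(pink) = 1/2·2/3 + 1/2·4/11 = 17/33.
By Bayes' rule, P(Bag I | pink) = 1/3 / 17/33 = 11/17 ≈ 0.6471.

11/17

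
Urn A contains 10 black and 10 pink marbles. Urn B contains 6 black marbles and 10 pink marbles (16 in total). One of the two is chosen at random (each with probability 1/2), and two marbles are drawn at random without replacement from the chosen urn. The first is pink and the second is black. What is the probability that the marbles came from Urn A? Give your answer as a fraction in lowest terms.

P(E | Urn A) = 5/19; P(E | Urn B) = 1/4.
P(E) = 1/2·5/19 + 1/2·1/4 = 39/152.
By Bayes' rule, P(Urn A | E) = 5/38 / 39/152 = 20/39 ≈ 0.5128.

20/39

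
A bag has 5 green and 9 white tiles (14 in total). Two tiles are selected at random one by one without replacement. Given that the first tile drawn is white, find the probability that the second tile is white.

After removing 1 white, the bag has 8 white out of 13 remaining.
P(second is white | given) = 8/13 ≈ 0.6154.

8/13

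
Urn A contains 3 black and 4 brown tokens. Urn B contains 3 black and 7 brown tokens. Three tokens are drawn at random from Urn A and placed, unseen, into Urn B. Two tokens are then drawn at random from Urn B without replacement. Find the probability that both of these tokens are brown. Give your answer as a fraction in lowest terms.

Condition on how many of the transferred tokens are brown (from Urn A: 4 brown of 7; then Urn B has 13 total).
  0 brown: C(4,0)C(3,3)/C(7,3) = 1/35; then P = C(7,2)/C(13,2) = 7/26
  1 brown: C(4,1)C(3,2)/C(7,3) = 12/35; then P = C(8,2)/C(13,2) = 14/39
  2 brown: C(4,2)C(3,1)/C(7,3) = 18/35; then P = C(9,2)/C(13,2) = 6/13
  3 brown: C(4,3)C(3,0)/C(7,3) = 4/35; then P = C(10,2)/C(13,2) = 15/26
P(both brown) = 79/182 ≈ 0.4341.

79/182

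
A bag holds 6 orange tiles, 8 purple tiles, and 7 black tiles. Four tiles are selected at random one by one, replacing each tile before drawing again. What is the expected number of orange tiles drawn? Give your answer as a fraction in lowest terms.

By linearity of expectation, E[X] = Σ P(draw i is orange); each independent draw has P(orange) = 6/21.
E[X] = 4 · 6/21 = 8/7 ≈ 1.1429.

8/7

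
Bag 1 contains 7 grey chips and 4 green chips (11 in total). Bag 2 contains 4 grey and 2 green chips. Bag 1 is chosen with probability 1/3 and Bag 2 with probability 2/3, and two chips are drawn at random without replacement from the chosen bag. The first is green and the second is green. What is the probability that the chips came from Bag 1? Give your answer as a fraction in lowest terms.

9/20

P(E | Bag 1) = 6/55; P(E | Bag 2) = 1/15.
P(E) = 1/3·6/55 + 2/3·1/15 = 8/99.
By Bayes' rule, P(Bag 1 | E) = 2/55 / 8/99 = 9/20 ≈ 0.4500.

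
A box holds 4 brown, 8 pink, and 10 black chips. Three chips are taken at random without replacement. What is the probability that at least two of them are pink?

16/55

Sum the hypergeometric tail for j = 2,…,3 pink chips.
Favorable = C(8,2)·C(14,1) + C(8,3)·C(14,0) = 448; total = C(22,3) = 1540.
P = 448/1540 = 16/55 ≈ 0.2909.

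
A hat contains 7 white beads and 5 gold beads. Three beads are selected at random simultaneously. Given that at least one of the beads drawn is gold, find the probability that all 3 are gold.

2/37

P(all 3 gold) = C(5,3)/C(12,3) = 1/22; P(at least one gold) = 1 − C(7,3)/C(12,3) = 37/44.
Since 'all 3 gold' ⊆ 'at least one gold', P(all 3 | at least one) = 1/22 / 37/44 = 2/37 ≈ 0.0541.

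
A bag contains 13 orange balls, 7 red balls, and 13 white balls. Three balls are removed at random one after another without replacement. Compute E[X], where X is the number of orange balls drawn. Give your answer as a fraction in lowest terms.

13/11

By linearity of expectation, E[X] = Σ P(draw i is orange); by symmetry each draw (even without replacement) has P(orange) = 13/33.
E[X] = 3 · 13/33 = 13/11 ≈ 1.1818.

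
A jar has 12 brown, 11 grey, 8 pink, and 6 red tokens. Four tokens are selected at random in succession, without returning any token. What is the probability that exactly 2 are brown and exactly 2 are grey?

Unordered draws without replacement: count favorable combinations over C(37,4).
Favorable = C(12,2) · C(11,2) · C(8,0) · C(6,0) = 3630; total = C(37,4) = 66045.
P = 3630/66045 = 242/4403 ≈ 0.0550.

242/4403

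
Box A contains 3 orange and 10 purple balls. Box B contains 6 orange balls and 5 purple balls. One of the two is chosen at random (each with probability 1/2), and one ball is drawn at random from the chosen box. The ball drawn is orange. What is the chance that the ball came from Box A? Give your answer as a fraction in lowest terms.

11/37

P(orange | Box A) = 3/13; P(orange | Box B) = 6/11.
P(orange) = 1/2·3/13 + 1/2·6/11 = 111/286.
By Bayes' rule, P(Box A | orange) = 3/26 / 111/286 = 11/37 ≈ 0.2973.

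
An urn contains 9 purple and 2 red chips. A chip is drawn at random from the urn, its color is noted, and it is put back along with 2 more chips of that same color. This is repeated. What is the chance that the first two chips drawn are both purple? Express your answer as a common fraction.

9/13

After a purple draw the urn holds 11 purple out of 13.
P = (9/11)·(11/13) = 9/13 ≈ 0.6923.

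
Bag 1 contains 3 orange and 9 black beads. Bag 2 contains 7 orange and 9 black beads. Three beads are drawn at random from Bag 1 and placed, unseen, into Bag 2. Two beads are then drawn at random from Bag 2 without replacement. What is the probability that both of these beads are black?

Condition on how many of the transferred beads are black (from Bag 1: 9 black of 12; then Bag 2 has 19 total).
  0 black: C(9,0)C(3,3)/C(12,3) = 1/220; then P = C(9,2)/C(19,2) = 4/19
  1 black: C(9,1)C(3,2)/C(12,3) = 27/220; then P = C(10,2)/C(19,2) = 5/19
  2 black: C(9,2)C(3,1)/C(12,3) = 27/55; then P = C(11,2)/C(19,2) = 55/171
  3 black: C(9,3)C(3,0)/C(12,3) = 21/55; then P = C(12,2)/C(19,2) = 22/57
P(both black) = 283/836 ≈ 0.3385.

283/836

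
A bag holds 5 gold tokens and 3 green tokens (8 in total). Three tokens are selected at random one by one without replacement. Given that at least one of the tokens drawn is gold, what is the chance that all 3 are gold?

2/11

P(all 3 gold) = C(5,3)/C(8,3) = 5/28; P(at least one gold) = 1 − C(3,3)/C(8,3) = 55/56.
Since 'all 3 gold' ⊆ 'at least one gold', P(all 3 | at least one) = 5/28 / 55/56 = 2/11 ≈ 0.1818.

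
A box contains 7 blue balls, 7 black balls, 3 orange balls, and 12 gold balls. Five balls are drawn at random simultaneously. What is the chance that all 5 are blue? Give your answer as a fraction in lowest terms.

1/5655

Unordered draws without replacement: count favorable combinations over C(29,5).
Favorable = C(7,5) · C(7,0) · C(3,0) · C(12,0) = 21; total = C(29,5) = 118755.
P = 21/118755 = 1/5655 ≈ 0.0002.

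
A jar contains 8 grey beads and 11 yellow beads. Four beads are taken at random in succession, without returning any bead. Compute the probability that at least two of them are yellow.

1595/1938

Sum the hypergeometric tail for j = 2,…,4 yellow beads.
Favorable = C(11,2)·C(8,2) + C(11,3)·C(8,1) + C(11,4)·C(8,0) = 3190; total = C(19,4) = 3876.
P = 3190/3876 = 1595/1938 ≈ 0.8230.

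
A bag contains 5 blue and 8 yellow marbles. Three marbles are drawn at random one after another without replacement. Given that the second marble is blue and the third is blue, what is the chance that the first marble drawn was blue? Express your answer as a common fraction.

3/11

P(first=blue and the second marble is blue and the third is blue) = (5/13)·(4/12)·(3/11) = 5/143.
P(E) = Σ over first color = 5/143 + 40/429 = 5/39.
By Bayes, P(first=blue | E) = 5/143 / 5/39 = 3/11 ≈ 0.2727.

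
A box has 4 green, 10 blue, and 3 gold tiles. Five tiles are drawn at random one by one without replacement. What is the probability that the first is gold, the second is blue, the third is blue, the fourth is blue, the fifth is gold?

9/1547

Multiply the conditional probability of each draw in order, without replacement, so each draw removes one from its color and from the total.
P = (3/17) · (10/16) · (9/15) · (8/14) · (2/13) = 9/1547 ≈ 0.0058.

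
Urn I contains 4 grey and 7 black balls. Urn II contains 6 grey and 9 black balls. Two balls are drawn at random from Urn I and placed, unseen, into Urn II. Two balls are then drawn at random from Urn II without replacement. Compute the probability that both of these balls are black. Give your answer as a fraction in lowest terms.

2631/7480

Condition on how many of the transferred balls are black (from Urn I: 7 black of 11; then Urn II has 17 total).
  0 black: C(7,0)C(4,2)/C(11,2) = 6/55; then P = C(9,2)/C(17,2) = 9/34
  1 black: C(7,1)C(4,1)/C(11,2) = 28/55; then P = C(10,2)/C(17,2) = 45/136
  2 black: C(7,2)C(4,0)/C(11,2) = 21/55; then P = C(11,2)/C(17,2) = 55/136
P(both black) = 2631/7480 ≈ 0.3517.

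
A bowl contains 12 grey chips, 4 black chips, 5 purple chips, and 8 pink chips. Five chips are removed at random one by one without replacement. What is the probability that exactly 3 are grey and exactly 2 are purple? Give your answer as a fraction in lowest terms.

440/23751

Unordered draws without replacement: count favorable combinations over C(29,5).
Favorable = C(12,3) · C(4,0) · C(5,2) · C(8,0) = 2200; total = C(29,5) = 118755.
P = 2200/118755 = 440/23751 ≈ 0.0185.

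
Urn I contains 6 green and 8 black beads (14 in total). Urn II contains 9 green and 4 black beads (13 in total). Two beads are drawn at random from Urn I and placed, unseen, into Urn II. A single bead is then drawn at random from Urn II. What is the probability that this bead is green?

Condition on how many of the transferred beads are green (from Urn I: 6 green of 14; then Urn II has 15 total).
  0 green: C(6,0)C(8,2)/C(14,2) = 4/13; then P = 9/15
  1 green: C(6,1)C(8,1)/C(14,2) = 48/91; then P = 10/15
  2 green: C(6,2)C(8,0)/C(14,2) = 15/91; then P = 11/15
P(green from Urn II) = 23/35 ≈ 0.6571.

23/35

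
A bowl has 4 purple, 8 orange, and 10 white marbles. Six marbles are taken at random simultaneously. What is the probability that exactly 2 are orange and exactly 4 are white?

280/3553

Unordered draws without replacement: count favorable combinations over C(22,6).
Favorable = C(4,0) · C(8,2) · C(10,4) = 5880; total = C(22,6) = 74613.
P = 5880/74613 = 280/3553 ≈ 0.0788.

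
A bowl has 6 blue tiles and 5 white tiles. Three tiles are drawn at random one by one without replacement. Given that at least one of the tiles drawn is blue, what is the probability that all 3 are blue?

4/31

P(all 3 blue) = C(6,3)/C(11,3) = 4/33; P(at least one blue) = 1 − C(5,3)/C(11,3) = 31/33.
Since 'all 3 blue' ⊆ 'at least one blue', P(all 3 | at least one) = 4/33 / 31/33 = 4/31 ≈ 0.1290.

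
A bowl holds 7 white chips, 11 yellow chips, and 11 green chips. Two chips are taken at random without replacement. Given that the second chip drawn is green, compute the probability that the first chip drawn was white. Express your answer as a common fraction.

1/4

P(first=white and the second chip drawn is green) = (7/29)·(11/28) = 11/116.
P(the second chip drawn is green) = Σ over first color = 11/116 + 121/812 + 55/406 = 11/29.
By Bayes, P(first=white | the second chip drawn is green) = 11/116 / 11/29 = 1/4 ≈ 0.2500.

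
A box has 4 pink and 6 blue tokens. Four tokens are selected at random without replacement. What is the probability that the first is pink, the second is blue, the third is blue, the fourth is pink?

Multiply the conditional probability of each draw in order, without replacement, so each draw removes one from its color and from the total.
P = (4/10) · (6/9) · (5/8) · (3/7) = 1/14 ≈ 0.0714.

1/14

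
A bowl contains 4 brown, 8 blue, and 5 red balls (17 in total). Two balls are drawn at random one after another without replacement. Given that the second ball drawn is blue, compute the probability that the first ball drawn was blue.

P(first=blue and the second ball drawn is blue) = (8/17)·(7/16) = 7/34.
P(the second ball drawn is blue) = Σ over first color = 2/17 + 7/34 + 5/34 = 8/17.
By Bayes, P(first=blue | the second ball drawn is blue) = 7/34 / 8/17 = 7/16 ≈ 0.4375.

7/16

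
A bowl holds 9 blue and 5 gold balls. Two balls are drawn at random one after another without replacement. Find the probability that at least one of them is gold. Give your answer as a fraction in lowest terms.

55/91

Use the complement: P(at least one gold) = 1 − P(no gold).
P(none) = C(9,2)/C(14,2) = 36/91.
So P = 1 − 36/91 = 55/91 ≈ 0.6044.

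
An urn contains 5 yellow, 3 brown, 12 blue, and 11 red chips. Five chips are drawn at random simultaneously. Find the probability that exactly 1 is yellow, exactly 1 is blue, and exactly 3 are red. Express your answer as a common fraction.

1100/18879

Unordered draws without replacement: count favorable combinations over C(31,5).
Favorable = C(5,1) · C(3,0) · C(12,1) · C(11,3) = 9900; total = C(31,5) = 169911.
P = 9900/169911 = 1100/18879 ≈ 0.0583.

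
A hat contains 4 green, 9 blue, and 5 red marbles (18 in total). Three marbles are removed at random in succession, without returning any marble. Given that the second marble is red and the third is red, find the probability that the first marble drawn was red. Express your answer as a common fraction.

3/16

P(first=red and the second marble is red and the third is red) = (5/18)·(4/17)·(3/16) = 5/408.
P(E) = Σ over first color = 5/306 + 5/136 + 5/408 = 10/153.
By Bayes, P(first=red | E) = 5/408 / 10/153 = 3/16 ≈ 0.1875.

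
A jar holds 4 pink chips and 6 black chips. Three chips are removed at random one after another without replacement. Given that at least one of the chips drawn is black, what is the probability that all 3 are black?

P(all 3 black) = C(6,3)/C(10,3) = 1/6; P(at least one black) = 1 − C(4,3)/C(10,3) = 29/30.
Since 'all 3 black' ⊆ 'at least one black', P(all 3 | at least one) = 1/6 / 29/30 = 5/29 ≈ 0.1724.

5/29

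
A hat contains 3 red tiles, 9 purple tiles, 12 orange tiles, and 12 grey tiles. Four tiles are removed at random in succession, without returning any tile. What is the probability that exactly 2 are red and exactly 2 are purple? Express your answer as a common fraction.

12/6545

Unordered draws without replacement: count favorable combinations over C(36,4).
Favorable = C(3,2) · C(9,2) · C(12,0) · C(12,0) = 108; total = C(36,4) = 58905.
P = 108/58905 = 12/6545 ≈ 0.0018.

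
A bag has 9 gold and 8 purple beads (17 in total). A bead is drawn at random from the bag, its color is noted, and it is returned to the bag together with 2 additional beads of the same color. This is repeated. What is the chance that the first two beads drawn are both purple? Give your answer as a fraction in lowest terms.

80/323

After a purple draw the bag holds 10 purple out of 19.
P = (8/17)·(10/19) = 80/323 ≈ 0.2477.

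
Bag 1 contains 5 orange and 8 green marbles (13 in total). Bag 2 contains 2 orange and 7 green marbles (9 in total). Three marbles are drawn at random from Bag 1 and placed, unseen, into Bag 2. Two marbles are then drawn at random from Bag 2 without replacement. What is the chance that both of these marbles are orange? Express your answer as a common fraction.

Condition on how many of the transferred marbles are orange (from Bag 1: 5 orange of 13; then Bag 2 has 12 total).
  0 orange: C(5,0)C(8,3)/C(13,3) = 28/143; then P = C(2,2)/C(12,2) = 1/66
  1 orange: C(5,1)C(8,2)/C(13,3) = 70/143; then P = C(3,2)/C(12,2) = 1/22
  2 orange: C(5,2)C(8,1)/C(13,3) = 40/143; then P = C(4,2)/C(12,2) = 1/11
  3 orange: C(5,3)C(8,0)/C(13,3) = 5/143; then P = C(5,2)/C(12,2) = 5/33
P(both orange) = 8/143 ≈ 0.0559.

8/143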